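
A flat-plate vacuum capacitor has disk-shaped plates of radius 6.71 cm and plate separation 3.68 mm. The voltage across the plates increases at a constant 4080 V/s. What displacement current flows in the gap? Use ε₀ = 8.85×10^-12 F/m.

The displacement current equals the charging current C dV/dt. With C = ε₀A/d = (8.85×10^-12)(0.01414)/(3.68×10^-3) = 3.401×10^-11 F, I_d = (3.401×10^-11)(4080) = 1.39×10^-7 A.

1.39×10^-7 A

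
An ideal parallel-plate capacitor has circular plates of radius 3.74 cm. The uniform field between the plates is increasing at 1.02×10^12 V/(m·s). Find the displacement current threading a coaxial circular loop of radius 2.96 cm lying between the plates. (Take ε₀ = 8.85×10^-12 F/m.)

0.0248 A

I_d = ε₀ dΦ_E/dt = ε₀ πR² (dE/dt) = (8.85×10^-12)(4.394×10^-3)(1.02×10^12) = 0.03966 A through the full plate area.
The field is uniform, so I_d,enc = I_d (r/R)² = (0.03966)(2.96/3.74)² = 0.0248 A.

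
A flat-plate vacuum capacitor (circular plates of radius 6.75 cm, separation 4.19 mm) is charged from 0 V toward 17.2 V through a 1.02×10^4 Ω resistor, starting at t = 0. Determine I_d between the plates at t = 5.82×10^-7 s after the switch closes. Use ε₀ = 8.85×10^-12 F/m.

2.55×10^-4 A

C = ε₀A/d = (8.85×10^-12)(0.01431)/(4.19×10^-3) = 3.023×10^-11 F and τ = RC = 3.083×10^-7 s. I_d in the gap equals the RC charging current.
I_d(t) = (V₀/R) e^(−t/τ) = 1.686×10^-3 · e^(−1.888) = 2.55×10^-4 A.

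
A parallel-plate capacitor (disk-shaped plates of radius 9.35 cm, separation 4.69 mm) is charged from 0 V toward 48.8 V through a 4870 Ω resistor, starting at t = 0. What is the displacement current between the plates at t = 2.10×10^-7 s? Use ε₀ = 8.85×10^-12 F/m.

C = ε₀A/d = (8.85×10^-12)(0.02746)/(4.69×10^-3) = 5.182×10^-11 F, so τ = RC = 2.524×10^-7 s.
The conduction current is I(t) = (V₀/R) e^(−t/τ), and the displacement current between the plates equals it.
t/τ = 0.8320; I_d = (48.8/4870) · e^(−0.8320) = (0.01002)(0.4352) = 4.36×10^-3 A.

4.36×10^-3 A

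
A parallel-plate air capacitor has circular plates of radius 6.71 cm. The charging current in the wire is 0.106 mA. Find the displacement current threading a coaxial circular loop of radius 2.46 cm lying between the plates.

1.42×10^-5 A

Between the plates the displacement current equals the wire current: I_d = 0.106 mA = 1.06×10^-4 A.
Since J_d is uniform, the enclosed fraction is (r/R)² = 0.1344, giving I_d,enc = 1.42×10^-5 A.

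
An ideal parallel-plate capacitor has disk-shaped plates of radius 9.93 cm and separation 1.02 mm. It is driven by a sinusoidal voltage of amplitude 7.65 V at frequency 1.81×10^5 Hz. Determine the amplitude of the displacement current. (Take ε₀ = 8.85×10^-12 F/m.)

(dE/dt)_max = V₀ω/d = 8.527×10^9 V/(m·s); ω = 2πf = 1.137×10^6 rad/s.
I_d,max = ε₀ A (dE/dt)_max = (8.85×10^-12)(0.03098)(8.527×10^9) = 2.34×10^-3 A.

2.34×10^-3 A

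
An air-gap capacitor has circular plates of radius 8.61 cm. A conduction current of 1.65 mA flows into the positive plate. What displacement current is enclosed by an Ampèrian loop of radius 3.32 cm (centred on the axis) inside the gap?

2.45×10^-4 A

No conduction current crosses the gap, so I_d there equals the 1.65×10^-3 A in the leads.
Through an area πr² the displacement current is I_d·(πr²/πR²) = I_d (r/R)² = 2.45×10^-4 A.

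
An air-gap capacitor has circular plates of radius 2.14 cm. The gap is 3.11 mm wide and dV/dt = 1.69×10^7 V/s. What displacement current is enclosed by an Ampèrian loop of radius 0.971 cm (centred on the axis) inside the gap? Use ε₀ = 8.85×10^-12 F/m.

With E = V/d, dE/dt = 5.434×10^9 V/(m·s) and πR² = 1.439×10^-3 m², giving I_d = ε₀ πR² dE/dt = 6.920×10^-5 A.
The field is uniform, so I_d,enc = I_d (r/R)² = (6.920×10^-5)(0.971/2.14)² = 1.42×10^-5 A.

1.42×10^-5 A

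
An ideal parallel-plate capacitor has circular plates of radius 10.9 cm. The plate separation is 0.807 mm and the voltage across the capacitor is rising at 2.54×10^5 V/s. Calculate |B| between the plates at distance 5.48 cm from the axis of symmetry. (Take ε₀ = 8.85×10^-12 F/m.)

dE/dt = (dV/dt)/d = 3.147×10^8 V/(m·s); I_d = ε₀(πR²)(dE/dt) = (8.85×10^-12)(0.03733)(3.147×10^8) = 1.040×10^-4 A.
∮B·dl = μ₀ I_d,enc with I_d,enc = I_d r²/R² = 2.629×10^-5 A; so B = μ₀ I_d,enc/(2πr) = 9.59×10^-11 T.

9.59×10^-11 T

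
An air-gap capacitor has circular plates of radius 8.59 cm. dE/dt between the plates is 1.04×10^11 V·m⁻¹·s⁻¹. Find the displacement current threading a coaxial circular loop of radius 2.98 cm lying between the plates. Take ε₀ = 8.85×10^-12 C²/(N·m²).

2.57×10^-3 A

I_d = ε₀ dΦ_E/dt = ε₀ πR² (dE/dt) = (8.85×10^-12)(0.02318)(1.04×10^11) = 0.02133 A through the full plate area.
Through an area πr² the displacement current is I_d·(πr²/πR²) = I_d (r/R)² = 2.57×10^-3 A.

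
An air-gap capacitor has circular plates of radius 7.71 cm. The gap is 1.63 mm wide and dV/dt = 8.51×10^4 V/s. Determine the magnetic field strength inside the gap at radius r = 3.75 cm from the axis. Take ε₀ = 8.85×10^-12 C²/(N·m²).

1.09×10^-11 T

dE/dt = (dV/dt)/d = 5.221×10^7 V/(m·s); I_d = ε₀(πR²)(dE/dt) = (8.85×10^-12)(0.01867)(5.221×10^7) = 8.627×10^-6 A.
An Ampèrian loop of radius r encloses a fraction (r/R)² of I_d. Then B·2πr = μ₀ I_d (r/R)², giving B = μ₀ I_d r/(2πR²) = 1.09×10^-11 T.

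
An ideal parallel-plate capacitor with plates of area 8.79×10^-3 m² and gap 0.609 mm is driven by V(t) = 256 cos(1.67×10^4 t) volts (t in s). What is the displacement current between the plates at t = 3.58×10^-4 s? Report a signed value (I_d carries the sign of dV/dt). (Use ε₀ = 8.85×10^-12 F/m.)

dV/dt = (256)(1.67×10^4)·−sin(5.9786) = 1.282×10^6 V/s.
I_d = C dV/dt with C = ε₀A/d = (8.85×10^-12)(8.79×10^-3)/(6.09×10^-4) = 1.277×10^-10 F, so I_d = (1.277×10^-10)(1.282×10^6) = 1.64×10^-4 A.

1.64×10^-4 A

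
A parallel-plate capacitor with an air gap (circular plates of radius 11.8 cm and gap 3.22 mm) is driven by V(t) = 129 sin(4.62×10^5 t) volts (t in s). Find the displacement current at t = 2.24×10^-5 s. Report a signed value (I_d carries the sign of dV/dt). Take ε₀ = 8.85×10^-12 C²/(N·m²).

-4.32×10^-3 A

dE/dt = (V₀ω/d)·cos(ωt) with ωt = 10.3488 rad: (129)(4.62×10^5)(-0.6026)/(3.22×10^-3) = -1.115×10^10 V/(m·s).
I_d = ε₀ A dE/dt = (8.85×10^-12)(0.04374)(-1.115×10^10) = -4.32×10^-3 A.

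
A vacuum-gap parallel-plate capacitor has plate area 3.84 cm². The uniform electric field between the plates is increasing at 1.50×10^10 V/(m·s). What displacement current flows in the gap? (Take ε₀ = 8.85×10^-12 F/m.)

I_d = ε₀ A (dE/dt) = (8.85×10^-12)(3.84×10^-4 m²)(1.50×10^10) = 5.10×10^-5 A.

5.10×10^-5 A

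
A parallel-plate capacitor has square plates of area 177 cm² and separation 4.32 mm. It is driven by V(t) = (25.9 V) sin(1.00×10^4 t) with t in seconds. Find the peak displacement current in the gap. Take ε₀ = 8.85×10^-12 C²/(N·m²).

9.39×10^-6 A

(dE/dt)_max = V₀ω/d = 5.995×10^7 V/(m·s); ω = 1.00×10^4 rad/s.
I_d,max = ε₀ A (dE/dt)_max = (8.85×10^-12)(0.0177)(5.995×10^7) = 9.39×10^-6 A.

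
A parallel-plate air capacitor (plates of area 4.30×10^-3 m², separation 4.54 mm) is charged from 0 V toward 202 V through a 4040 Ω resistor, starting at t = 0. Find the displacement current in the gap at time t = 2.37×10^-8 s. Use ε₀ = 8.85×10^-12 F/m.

0.0248 A

C = ε₀A/d = (8.85×10^-12)(4.30×10^-3)/(4.54×10^-3) = 8.382×10^-12 F, so τ = RC = 3.386×10^-8 s.
The conduction current is I(t) = (V₀/R) e^(−t/τ), and the displacement current between the plates equals it.
t/τ = 0.6999; I_d = (202/4040) · e^(−0.6999) = (0.05000)(0.4966) = 0.0248 A.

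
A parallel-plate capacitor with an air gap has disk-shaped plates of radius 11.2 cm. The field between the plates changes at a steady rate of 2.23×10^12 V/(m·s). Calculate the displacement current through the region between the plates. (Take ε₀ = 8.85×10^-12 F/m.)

0.778 A

With a uniform field, Φ_E = EA, so I_d = ε₀ A dE/dt = 0.778 A.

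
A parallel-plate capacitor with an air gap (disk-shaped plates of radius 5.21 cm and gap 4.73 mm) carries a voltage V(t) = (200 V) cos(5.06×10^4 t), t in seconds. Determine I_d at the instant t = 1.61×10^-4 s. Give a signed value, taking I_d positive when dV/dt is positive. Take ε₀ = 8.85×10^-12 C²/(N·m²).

C = ε₀A/d = (8.85×10^-12)(8.528×10^-3)/(4.73×10^-3) = 1.596×10^-11 F. dV/dt = V₀ω·−sin(ωt); at ωt = 8.1466 rad this factor is -0.9575.
I_d = C dV/dt = (1.596×10^-11)(200)(5.06×10^4)(-0.9575) = -1.55×10^-4 A.

-1.55×10^-4 A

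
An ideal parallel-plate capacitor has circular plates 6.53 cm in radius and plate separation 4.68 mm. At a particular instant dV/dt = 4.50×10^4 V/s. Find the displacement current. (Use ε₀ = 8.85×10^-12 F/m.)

The displacement current equals the charging current C dV/dt. With C = ε₀A/d = (8.85×10^-12)(0.01340)/(4.68×10^-3) = 2.534×10^-11 F, I_d = (2.534×10^-11)(4.50×10^4) = 1.14×10^-6 A.

1.14×10^-6 A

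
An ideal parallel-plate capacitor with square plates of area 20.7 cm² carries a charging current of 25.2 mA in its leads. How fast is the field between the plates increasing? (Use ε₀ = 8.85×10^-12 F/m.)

1.38×10^12 V/(m·s)

The displacement current between the plates equals the conduction current, I_d = 25.2 mA.
Then dE/dt = I_d/(ε₀A) = 1.38×10^12 V/(m·s).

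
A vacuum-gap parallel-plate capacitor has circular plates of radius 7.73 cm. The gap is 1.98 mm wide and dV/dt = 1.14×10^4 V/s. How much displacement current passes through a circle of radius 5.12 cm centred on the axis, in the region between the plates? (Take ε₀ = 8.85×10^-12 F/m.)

4.20×10^-7 A

With E = V/d, dE/dt = 5.758×10^6 V/(m·s) and πR² = 0.01877 m², giving I_d = ε₀ πR² dE/dt = 9.565×10^-7 A.
Since J_d is uniform, the enclosed fraction is (r/R)² = 0.4387, giving I_d,enc = 4.20×10^-7 A.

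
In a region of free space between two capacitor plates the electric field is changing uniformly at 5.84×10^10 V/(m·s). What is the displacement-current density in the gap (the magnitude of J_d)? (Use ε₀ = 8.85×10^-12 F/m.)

0.517 A/m²

J_d = ε₀ ∂E/∂t, so J_d = 0.517 A/m².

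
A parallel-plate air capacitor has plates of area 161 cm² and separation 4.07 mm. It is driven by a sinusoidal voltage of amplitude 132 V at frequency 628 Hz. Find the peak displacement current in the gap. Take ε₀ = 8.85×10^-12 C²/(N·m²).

1.82×10^-5 A

C = ε₀A/d = (8.85×10^-12)(0.0161)/(4.07×10^-3) = 3.501×10^-11 F; ω = 2πf = 3946 rad/s.
I_d = C dV/dt, so |I_d|_max = C V₀ ω = (3.501×10^-11)(132)(3946) = 1.82×10^-5 A.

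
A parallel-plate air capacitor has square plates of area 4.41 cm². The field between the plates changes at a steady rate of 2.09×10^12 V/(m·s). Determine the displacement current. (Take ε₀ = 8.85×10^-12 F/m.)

8.16×10^-3 A

I_d = ε₀ A (dE/dt) = (8.85×10^-12)(4.41×10^-4 m²)(2.09×10^12) = 8.16×10^-3 A.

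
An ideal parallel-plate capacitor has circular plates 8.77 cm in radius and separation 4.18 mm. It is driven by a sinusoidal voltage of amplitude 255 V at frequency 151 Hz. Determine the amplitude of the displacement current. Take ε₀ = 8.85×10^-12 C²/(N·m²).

C = ε₀A/d = (8.85×10^-12)(0.02416)/(4.18×10^-3) = 5.115×10^-11 F; ω = 2πf = 948.8 rad/s.
I_d = C dV/dt, so |I_d|_max = C V₀ ω = (5.115×10^-11)(255)(948.8) = 1.24×10^-5 A.

1.24×10^-5 A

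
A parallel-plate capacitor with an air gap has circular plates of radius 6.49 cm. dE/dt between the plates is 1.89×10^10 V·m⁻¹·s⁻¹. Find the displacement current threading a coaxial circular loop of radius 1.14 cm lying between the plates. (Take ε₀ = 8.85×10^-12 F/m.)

Total displacement current: I_d = ε₀(πR²)(dE/dt) = (8.85×10^-12)(0.01323)(1.89×10^10) = 2.213×10^-3 A.
Through an area πr² the displacement current is I_d·(πr²/πR²) = I_d (r/R)² = 6.83×10^-5 A.

6.83×10^-5 A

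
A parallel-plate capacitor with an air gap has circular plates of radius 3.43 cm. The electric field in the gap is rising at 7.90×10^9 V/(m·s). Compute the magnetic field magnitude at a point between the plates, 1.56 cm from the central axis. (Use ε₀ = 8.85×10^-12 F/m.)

Through the whole plate area (πR² = 3.696×10^-3 m²), I_d = ε₀ πR² dE/dt = 2.584×10^-4 A.
For r < R the Ampère–Maxwell law gives B(2πr) = μ₀ I_d (r²/R²), so B = μ₀ I_d r/(2πR²) = (4π×10^-7)(2.584×10^-4)(0.0156)/(2π·0.0343²) = 6.85×10^-10 T.

6.85×10^-10 T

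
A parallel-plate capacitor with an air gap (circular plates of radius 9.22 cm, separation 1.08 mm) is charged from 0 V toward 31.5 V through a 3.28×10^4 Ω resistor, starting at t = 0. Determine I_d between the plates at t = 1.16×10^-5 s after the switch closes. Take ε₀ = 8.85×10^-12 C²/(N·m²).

1.91×10^-4 A

C = ε₀A/d = (8.85×10^-12)(0.02671)/(1.08×10^-3) = 2.189×10^-10 F and τ = RC = 7.180×10^-6 s. I_d in the gap equals the RC charging current.
I_d(t) = (V₀/R) e^(−t/τ) = 9.604×10^-4 · e^(−1.616) = 1.91×10^-4 A.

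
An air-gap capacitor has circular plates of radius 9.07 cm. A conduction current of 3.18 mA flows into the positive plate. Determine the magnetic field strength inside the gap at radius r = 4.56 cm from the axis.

3.53×10^-9 T

By continuity the displacement current in the gap matches the conduction current: I_d = 3.18×10^-3 A.
An Ampèrian loop of radius r encloses a fraction (r/R)² of I_d. Then B·2πr = μ₀ I_d (r/R)², giving B = μ₀ I_d r/(2πR²) = 3.53×10^-9 T.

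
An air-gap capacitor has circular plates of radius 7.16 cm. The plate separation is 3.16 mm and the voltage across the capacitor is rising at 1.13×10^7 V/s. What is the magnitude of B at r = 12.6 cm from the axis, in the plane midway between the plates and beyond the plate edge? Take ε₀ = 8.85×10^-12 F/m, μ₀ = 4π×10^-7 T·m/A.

8.09×10^-10 T

With E = V/d, dE/dt = 3.576×10^9 V/(m·s) and πR² = 0.01611 m², giving I_d = ε₀ πR² dE/dt = 5.098×10^-4 A.
With r > R the enclosed displacement current is the full I_d; B = μ₀ I_d / (2πr) = 8.09×10^-10 T.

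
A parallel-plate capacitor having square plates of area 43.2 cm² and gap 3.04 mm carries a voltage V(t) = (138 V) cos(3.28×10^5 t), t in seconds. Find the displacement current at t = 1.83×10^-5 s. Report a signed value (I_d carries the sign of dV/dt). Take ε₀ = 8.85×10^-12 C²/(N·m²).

dE/dt = (V₀ω/d)·−sin(ωt) with ωt = 6.0024 rad: (138)(3.28×10^5)(0.2771)/(3.04×10^-3) = 4.126×10^9 V/(m·s).
I_d = ε₀ A dE/dt = (8.85×10^-12)(4.32×10^-3)(4.126×10^9) = 1.58×10^-4 A.

1.58×10^-4 A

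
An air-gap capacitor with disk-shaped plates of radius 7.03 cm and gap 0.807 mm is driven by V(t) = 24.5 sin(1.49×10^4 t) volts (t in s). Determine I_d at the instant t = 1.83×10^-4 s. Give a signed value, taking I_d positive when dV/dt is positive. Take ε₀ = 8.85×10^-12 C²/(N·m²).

-5.69×10^-5 A

dE/dt = (V₀ω/d)·cos(ωt) with ωt = 2.7267 rad: (24.5)(1.49×10^4)(-0.9152)/(8.07×10^-4) = -4.140×10^8 V/(m·s).
I_d = ε₀ A dE/dt = (8.85×10^-12)(0.01553)(-4.140×10^8) = -5.69×10^-5 A.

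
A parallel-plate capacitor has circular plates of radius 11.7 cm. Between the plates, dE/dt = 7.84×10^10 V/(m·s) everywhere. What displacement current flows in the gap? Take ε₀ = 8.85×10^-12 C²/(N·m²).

With a uniform field, Φ_E = EA, so I_d = ε₀ A dE/dt = 0.0298 A.

0.0298 A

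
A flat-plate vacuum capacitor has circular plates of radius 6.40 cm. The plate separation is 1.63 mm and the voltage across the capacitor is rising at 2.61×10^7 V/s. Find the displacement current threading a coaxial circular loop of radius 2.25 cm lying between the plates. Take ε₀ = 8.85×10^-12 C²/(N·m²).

With E = V/d, dE/dt = 1.601×10^10 V/(m·s) and πR² = 0.01287 m², giving I_d = ε₀ πR² dE/dt = 1.824×10^-3 A.
Since J_d is uniform, the enclosed fraction is (r/R)² = 0.1236, giving I_d,enc = 2.25×10^-4 A.

2.25×10^-4 A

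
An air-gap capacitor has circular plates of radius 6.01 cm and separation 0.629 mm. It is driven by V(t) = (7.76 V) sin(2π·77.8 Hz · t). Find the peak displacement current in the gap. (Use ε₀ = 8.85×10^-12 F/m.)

6.06×10^-7 A

The displacement current equals the conduction current C dV/dt, which peaks at C V₀ ω.
With C = ε₀A/d = (8.85×10^-12)(0.01135)/(6.29×10^-4) = 1.597×10^-10 F and ω = 2πf = 488.8 rad/s, I_d,max = (1.597×10^-10)(7.76)(488.8) = 6.06×10^-7 A.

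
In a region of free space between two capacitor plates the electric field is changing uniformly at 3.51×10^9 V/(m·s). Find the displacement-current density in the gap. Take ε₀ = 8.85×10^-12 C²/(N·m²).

0.0311 A/m²

The displacement-current density is ε₀ ∂E/∂t = (8.85×10^-12)(3.51×10^9) = 0.0311 A/m².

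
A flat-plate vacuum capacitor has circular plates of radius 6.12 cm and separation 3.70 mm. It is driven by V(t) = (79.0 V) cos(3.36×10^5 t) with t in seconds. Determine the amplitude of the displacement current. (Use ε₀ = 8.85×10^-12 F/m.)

C = ε₀A/d = (8.85×10^-12)(0.01177)/(3.70×10^-3) = 2.815×10^-11 F; ω = 3.36×10^5 rad/s.
I_d = C dV/dt, so |I_d|_max = C V₀ ω = (2.815×10^-11)(79.0)(3.36×10^5) = 7.47×10^-4 A.

7.47×10^-4 A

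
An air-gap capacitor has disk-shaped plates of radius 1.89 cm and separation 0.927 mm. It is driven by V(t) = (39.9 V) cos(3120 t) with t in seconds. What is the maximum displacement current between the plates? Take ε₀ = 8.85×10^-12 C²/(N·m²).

(dE/dt)_max = V₀ω/d = 1.343×10^8 V/(m·s); ω = 3120 rad/s.
I_d,max = ε₀ A (dE/dt)_max = (8.85×10^-12)(1.122×10^-3)(1.343×10^8) = 1.33×10^-6 A.

1.33×10^-6 A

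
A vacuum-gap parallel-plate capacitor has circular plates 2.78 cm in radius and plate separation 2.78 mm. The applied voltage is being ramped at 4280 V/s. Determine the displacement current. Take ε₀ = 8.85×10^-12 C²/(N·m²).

C = ε₀A/d = (8.85×10^-12)(2.428×10^-3)/(2.78×10^-3) = 7.729×10^-12 F.
I_d = C dV/dt = (7.729×10^-12)(4280) = 3.31×10^-8 A.

3.31×10^-8 A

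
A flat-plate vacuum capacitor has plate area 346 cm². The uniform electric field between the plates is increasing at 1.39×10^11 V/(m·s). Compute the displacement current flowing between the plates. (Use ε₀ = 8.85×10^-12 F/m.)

The displacement current is ε₀ times dΦ_E/dt = ε₀ A dE/dt = (8.85×10^-12)(0.0346)(1.39×10^11) = 0.0426 A.

0.0426 A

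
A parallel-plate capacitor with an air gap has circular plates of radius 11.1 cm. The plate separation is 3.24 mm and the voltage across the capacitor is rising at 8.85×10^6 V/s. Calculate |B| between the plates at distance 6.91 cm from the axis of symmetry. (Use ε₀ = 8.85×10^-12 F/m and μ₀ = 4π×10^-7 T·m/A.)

1.05×10^-9 T

I_d = C dV/dt with C = ε₀πR²/d = 1.057×10^-10 F, so I_d = (1.057×10^-10)(8.85×10^6) = 9.354×10^-4 A.
∮B·dl = μ₀ I_d,enc with I_d,enc = I_d r²/R² = 3.625×10^-4 A; so B = μ₀ I_d,enc/(2πr) = 1.05×10^-9 T.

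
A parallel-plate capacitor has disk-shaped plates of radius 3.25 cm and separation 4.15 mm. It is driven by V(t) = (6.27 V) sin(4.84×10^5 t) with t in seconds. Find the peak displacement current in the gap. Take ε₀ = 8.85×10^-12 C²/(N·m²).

(dE/dt)_max = V₀ω/d = 7.312×10^8 V/(m·s); ω = 4.84×10^5 rad/s.
I_d,max = ε₀ A (dE/dt)_max = (8.85×10^-12)(3.318×10^-3)(7.312×10^8) = 2.15×10^-5 A.

2.15×10^-5 A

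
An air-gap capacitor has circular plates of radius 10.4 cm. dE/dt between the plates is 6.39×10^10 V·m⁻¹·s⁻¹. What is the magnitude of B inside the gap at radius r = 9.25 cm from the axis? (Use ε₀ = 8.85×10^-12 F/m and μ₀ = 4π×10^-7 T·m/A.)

Through the whole plate area (πR² = 0.03398 m²), I_d = ε₀ πR² dE/dt = 0.01922 A.
For r < R the Ampère–Maxwell law gives B(2πr) = μ₀ I_d (r²/R²), so B = μ₀ I_d r/(2πR²) = (4π×10^-7)(0.01922)(0.0925)/(2π·0.104²) = 3.29×10^-8 T.

3.29×10^-8 T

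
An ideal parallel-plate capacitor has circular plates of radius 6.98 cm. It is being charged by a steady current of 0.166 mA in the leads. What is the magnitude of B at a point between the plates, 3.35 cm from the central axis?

No conduction current crosses the gap, so I_d there equals the 1.66×10^-4 A in the leads.
For r < R the Ampère–Maxwell law gives B(2πr) = μ₀ I_d (r²/R²), so B = μ₀ I_d r/(2πR²) = (4π×10^-7)(1.66×10^-4)(0.0335)/(2π·0.0698²) = 2.28×10^-10 T.

2.28×10^-10 T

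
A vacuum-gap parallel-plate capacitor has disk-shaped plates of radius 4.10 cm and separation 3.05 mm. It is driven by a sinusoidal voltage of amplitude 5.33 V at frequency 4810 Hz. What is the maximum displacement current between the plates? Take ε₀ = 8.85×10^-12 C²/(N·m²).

2.47×10^-6 A

C = ε₀A/d = (8.85×10^-12)(5.281×10^-3)/(3.05×10^-3) = 1.532×10^-11 F; ω = 2πf = 3.022×10^4 rad/s.
I_d = C dV/dt, so |I_d|_max = C V₀ ω = (1.532×10^-11)(5.33)(3.022×10^4) = 2.47×10^-6 A.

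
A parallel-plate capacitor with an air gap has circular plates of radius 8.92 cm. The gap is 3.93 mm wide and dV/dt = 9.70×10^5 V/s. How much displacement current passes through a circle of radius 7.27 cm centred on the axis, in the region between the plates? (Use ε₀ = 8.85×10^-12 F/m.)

dE/dt = (dV/dt)/d = 2.468×10^8 V/(m·s); I_d = ε₀(πR²)(dE/dt) = (8.85×10^-12)(0.02500)(2.468×10^8) = 5.460×10^-5 A.
Through an area πr² the displacement current is I_d·(πr²/πR²) = I_d (r/R)² = 3.63×10^-5 A.

3.63×10^-5 A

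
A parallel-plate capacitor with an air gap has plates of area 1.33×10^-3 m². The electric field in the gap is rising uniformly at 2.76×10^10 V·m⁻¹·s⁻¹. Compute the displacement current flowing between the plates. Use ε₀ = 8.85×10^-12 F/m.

The displacement current is ε₀ times dΦ_E/dt = ε₀ A dE/dt = (8.85×10^-12)(1.33×10^-3)(2.76×10^10) = 3.25×10^-4 A.

3.25×10^-4 A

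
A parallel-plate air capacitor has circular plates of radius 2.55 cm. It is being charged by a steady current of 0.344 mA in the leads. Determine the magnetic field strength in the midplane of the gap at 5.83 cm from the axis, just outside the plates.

By continuity the displacement current in the gap matches the conduction current: I_d = 3.44×10^-4 A.
For r ≥ R the full I_d is enclosed: B = μ₀ I_d/(2πr) = (4π×10^-7)(3.44×10^-4)/(2π·0.0583) = 1.18×10^-9 T.

1.18×10^-9 T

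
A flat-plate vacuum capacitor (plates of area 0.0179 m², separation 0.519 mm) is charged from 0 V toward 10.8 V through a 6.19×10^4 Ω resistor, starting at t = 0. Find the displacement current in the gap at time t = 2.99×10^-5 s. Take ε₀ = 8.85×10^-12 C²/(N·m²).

3.58×10^-5 A

C = ε₀A/d = (8.85×10^-12)(0.0179)/(5.19×10^-4) = 3.052×10^-10 F and τ = RC = 1.889×10^-5 s. I_d in the gap equals the RC charging current.
I_d(t) = (V₀/R) e^(−t/τ) = 1.745×10^-4 · e^(−1.583) = 3.58×10^-5 A.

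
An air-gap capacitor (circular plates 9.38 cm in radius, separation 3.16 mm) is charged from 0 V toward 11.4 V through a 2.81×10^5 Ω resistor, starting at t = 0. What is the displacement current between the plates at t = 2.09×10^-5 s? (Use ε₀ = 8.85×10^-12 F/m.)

C = ε₀A/d = (8.85×10^-12)(0.02764)/(3.16×10^-3) = 7.741×10^-11 F and τ = RC = 2.175×10^-5 s. I_d in the gap equals the RC charging current.
I_d(t) = (V₀/R) e^(−t/τ) = 4.057×10^-5 · e^(−0.9609) = 1.55×10^-5 A.

1.55×10^-5 A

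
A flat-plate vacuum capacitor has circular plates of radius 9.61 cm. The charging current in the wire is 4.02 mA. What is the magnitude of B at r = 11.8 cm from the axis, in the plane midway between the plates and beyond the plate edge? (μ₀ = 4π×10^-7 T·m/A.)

Between the plates the displacement current equals the wire current: I_d = 4.02 mA = 4.02×10^-3 A.
For r ≥ R the full I_d is enclosed: B = μ₀ I_d/(2πr) = (4π×10^-7)(4.02×10^-3)/(2π·0.118) = 6.81×10^-9 T.

6.81×10^-9 T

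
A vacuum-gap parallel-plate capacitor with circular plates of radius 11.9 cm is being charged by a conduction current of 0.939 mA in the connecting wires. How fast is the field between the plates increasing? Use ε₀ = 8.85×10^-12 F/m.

2.38×10^9 V/(m·s)

The displacement current between the plates equals the conduction current, I_d = 0.939 mA.
Then dE/dt = I_d/(ε₀A) = 2.38×10^9 V/(m·s).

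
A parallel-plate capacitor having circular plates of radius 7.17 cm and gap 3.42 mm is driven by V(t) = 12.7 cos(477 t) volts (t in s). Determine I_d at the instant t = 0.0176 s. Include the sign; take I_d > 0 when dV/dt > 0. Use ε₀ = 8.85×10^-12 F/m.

C = ε₀A/d = (8.85×10^-12)(0.01615)/(3.42×10^-3) = 4.179×10^-11 F. dV/dt = V₀ω·−sin(ωt); at ωt = 8.3952 rad this factor is -0.8571.
I_d = C dV/dt = (4.179×10^-11)(12.7)(477)(-0.8571) = -2.17×10^-7 A.

-2.17×10^-7 A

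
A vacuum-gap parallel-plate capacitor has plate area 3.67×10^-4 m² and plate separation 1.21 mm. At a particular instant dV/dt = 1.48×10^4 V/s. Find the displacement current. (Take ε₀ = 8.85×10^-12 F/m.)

3.97×10^-8 A

The field between the plates is E = V/d, so dE/dt = (1.48×10^4)/(1.21×10^-3 m) = 1.223×10^7 V/(m·s).
I_d = ε₀ A (dE/dt) = (8.85×10^-12)(3.67×10^-4)(1.223×10^7) = 3.97×10^-8 A.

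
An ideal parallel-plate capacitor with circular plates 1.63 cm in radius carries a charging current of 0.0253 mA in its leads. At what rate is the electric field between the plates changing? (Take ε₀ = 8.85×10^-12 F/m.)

3.42×10^9 V/(m·s)

By continuity, I_d in the gap equals the 0.0253 mA flowing in the wire.
Since I_d = ε₀ A dE/dt, dE/dt = I_d/(ε₀A) = (2.53×10^-5)/((8.85×10^-12)(8.347×10^-4)) = 3.42×10^9 V/(m·s).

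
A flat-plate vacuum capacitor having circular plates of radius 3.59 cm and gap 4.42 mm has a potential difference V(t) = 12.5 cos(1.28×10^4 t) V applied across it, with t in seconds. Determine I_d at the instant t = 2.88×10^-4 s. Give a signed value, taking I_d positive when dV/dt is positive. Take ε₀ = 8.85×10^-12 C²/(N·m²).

dV/dt = (12.5)(1.28×10^4)·−sin(3.6864) = 8.292×10^4 V/s.
I_d = C dV/dt with C = ε₀A/d = (8.85×10^-12)(4.049×10^-3)/(4.42×10^-3) = 8.107×10^-12 F, so I_d = (8.107×10^-12)(8.292×10^4) = 6.72×10^-7 A.

6.72×10^-7 A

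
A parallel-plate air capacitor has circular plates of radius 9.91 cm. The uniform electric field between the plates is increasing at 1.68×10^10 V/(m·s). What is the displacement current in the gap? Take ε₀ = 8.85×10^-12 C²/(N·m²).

4.59×10^-3 A

I_d = ε₀ A (dE/dt) = (8.85×10^-12)(0.03085 m²)(1.68×10^10) = 4.59×10^-3 A.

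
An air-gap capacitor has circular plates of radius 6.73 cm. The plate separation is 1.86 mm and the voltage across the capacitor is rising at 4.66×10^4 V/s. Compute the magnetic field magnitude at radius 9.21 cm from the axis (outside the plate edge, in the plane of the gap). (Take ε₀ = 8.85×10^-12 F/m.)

6.85×10^-12 T

dE/dt = (dV/dt)/d = 2.505×10^7 V/(m·s); I_d = ε₀(πR²)(dE/dt) = (8.85×10^-12)(0.01423)(2.505×10^7) = 3.155×10^-6 A.
With r > R the enclosed displacement current is the full I_d; B = μ₀ I_d / (2πr) = 6.85×10^-12 T.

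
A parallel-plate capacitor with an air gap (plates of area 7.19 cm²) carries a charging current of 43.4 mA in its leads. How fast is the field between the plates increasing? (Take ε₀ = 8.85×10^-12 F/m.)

Charge continuity gives I_d = I = 0.0434 A between the plates.
Inverting I_d = ε₀ A dE/dt gives dE/dt = 0.0434 / (8.85×10^-12 · 7.19×10^-4) = 6.82×10^12 V/(m·s).

6.82×10^12 V/(m·s)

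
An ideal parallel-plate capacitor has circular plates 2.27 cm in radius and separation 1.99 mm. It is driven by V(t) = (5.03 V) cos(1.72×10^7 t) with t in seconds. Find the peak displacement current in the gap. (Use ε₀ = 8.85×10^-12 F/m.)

6.23×10^-4 A

(dE/dt)_max = V₀ω/d = 4.348×10^10 V/(m·s); ω = 1.72×10^7 rad/s.
I_d,max = ε₀ A (dE/dt)_max = (8.85×10^-12)(1.619×10^-3)(4.348×10^10) = 6.23×10^-4 A.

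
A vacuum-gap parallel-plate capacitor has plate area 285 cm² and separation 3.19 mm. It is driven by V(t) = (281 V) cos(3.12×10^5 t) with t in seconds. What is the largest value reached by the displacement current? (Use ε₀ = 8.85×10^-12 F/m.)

C = ε₀A/d = (8.85×10^-12)(0.0285)/(3.19×10^-3) = 7.907×10^-11 F; ω = 3.12×10^5 rad/s.
I_d = C dV/dt, so |I_d|_max = C V₀ ω = (7.907×10^-11)(281)(3.12×10^5) = 6.93×10^-3 A.

6.93×10^-3 A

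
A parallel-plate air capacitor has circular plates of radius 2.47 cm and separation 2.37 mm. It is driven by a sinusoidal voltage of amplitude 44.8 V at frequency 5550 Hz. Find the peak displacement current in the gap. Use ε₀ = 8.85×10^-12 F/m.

1.12×10^-5 A

(dE/dt)_max = V₀ω/d = 6.591×10^8 V/(m·s); ω = 2πf = 3.487×10^4 rad/s.
I_d,max = ε₀ A (dE/dt)_max = (8.85×10^-12)(1.917×10^-3)(6.591×10^8) = 1.12×10^-5 A.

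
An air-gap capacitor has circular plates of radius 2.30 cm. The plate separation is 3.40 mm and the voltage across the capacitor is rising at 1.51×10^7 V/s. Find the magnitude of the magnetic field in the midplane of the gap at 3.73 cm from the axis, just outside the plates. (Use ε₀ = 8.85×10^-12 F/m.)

3.50×10^-10 T

dE/dt = (dV/dt)/d = 4.441×10^9 V/(m·s); I_d = ε₀(πR²)(dE/dt) = (8.85×10^-12)(1.662×10^-3)(4.441×10^9) = 6.532×10^-5 A.
With r > R the enclosed displacement current is the full I_d; B = μ₀ I_d / (2πr) = 3.50×10^-10 T.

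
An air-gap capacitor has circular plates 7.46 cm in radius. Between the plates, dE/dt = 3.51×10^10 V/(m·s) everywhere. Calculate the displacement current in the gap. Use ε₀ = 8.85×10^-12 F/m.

The displacement current is ε₀ times dΦ_E/dt = ε₀ A dE/dt = (8.85×10^-12)(0.01748)(3.51×10^10) = 5.43×10^-3 A.

5.43×10^-3 A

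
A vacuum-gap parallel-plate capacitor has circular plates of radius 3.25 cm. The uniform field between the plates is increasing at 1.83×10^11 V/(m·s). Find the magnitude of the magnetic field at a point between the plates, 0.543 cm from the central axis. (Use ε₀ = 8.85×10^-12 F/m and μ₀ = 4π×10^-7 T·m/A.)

I_d = ε₀ dΦ_E/dt = ε₀ πR² (dE/dt) = (8.85×10^-12)(3.318×10^-3)(1.83×10^11) = 5.374×10^-3 A through the full plate area.
An Ampèrian loop of radius r encloses a fraction (r/R)² of I_d. Then B·2πr = μ₀ I_d (r/R)², giving B = μ₀ I_d r/(2πR²) = 5.53×10^-9 T.

5.53×10^-9 T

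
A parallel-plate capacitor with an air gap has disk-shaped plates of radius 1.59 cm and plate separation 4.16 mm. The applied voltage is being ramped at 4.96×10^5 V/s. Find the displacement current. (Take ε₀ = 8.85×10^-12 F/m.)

8.38×10^-7 A

The displacement current equals the charging current C dV/dt. With C = ε₀A/d = (8.85×10^-12)(7.942×10^-4)/(4.16×10^-3) = 1.690×10^-12 F, I_d = (1.690×10^-12)(4.96×10^5) = 8.38×10^-7 A.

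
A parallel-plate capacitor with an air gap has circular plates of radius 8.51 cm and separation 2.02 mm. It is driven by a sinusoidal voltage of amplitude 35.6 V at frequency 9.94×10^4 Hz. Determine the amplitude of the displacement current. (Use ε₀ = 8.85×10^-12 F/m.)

2.22×10^-3 A

C = ε₀A/d = (8.85×10^-12)(0.02275)/(2.02×10^-3) = 9.967×10^-11 F; ω = 2πf = 6.245×10^5 rad/s.
I_d = C dV/dt, so |I_d|_max = C V₀ ω = (9.967×10^-11)(35.6)(6.245×10^5) = 2.22×10^-3 A.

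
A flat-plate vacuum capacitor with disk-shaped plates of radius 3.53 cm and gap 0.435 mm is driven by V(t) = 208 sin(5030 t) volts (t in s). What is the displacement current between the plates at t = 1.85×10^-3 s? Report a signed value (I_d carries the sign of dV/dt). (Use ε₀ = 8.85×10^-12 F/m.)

-8.27×10^-5 A

dE/dt = (V₀ω/d)·cos(ωt) with ωt = 9.3055 rad: (208)(5030)(-0.9929)/(4.35×10^-4) = -2.388×10^9 V/(m·s).
I_d = ε₀ A dE/dt = (8.85×10^-12)(3.915×10^-3)(-2.388×10^9) = -8.27×10^-5 A.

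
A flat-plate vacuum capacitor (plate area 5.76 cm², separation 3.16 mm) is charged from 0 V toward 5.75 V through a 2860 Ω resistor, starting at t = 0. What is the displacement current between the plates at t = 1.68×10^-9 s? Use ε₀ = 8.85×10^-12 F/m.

C = ε₀A/d = (8.85×10^-12)(5.76×10^-4)/(3.16×10^-3) = 1.613×10^-12 F and τ = RC = 4.613×10^-9 s. I_d in the gap equals the RC charging current.
I_d(t) = (V₀/R) e^(−t/τ) = 2.010×10^-3 · e^(−0.3642) = 1.40×10^-3 A.

1.40×10^-3 A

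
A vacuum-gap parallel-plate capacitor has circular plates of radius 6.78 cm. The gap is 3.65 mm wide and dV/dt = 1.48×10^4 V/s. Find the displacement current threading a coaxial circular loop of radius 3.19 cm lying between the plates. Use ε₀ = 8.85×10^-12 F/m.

dE/dt = (dV/dt)/d = 4.055×10^6 V/(m·s); I_d = ε₀(πR²)(dE/dt) = (8.85×10^-12)(0.01444)(4.055×10^6) = 5.182×10^-7 A.
Since J_d is uniform, the enclosed fraction is (r/R)² = 0.2214, giving I_d,enc = 1.15×10^-7 A.

1.15×10^-7 A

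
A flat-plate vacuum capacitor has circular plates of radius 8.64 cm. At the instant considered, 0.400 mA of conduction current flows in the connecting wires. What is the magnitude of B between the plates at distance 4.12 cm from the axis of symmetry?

4.42×10^-10 T

No conduction current crosses the gap, so I_d there equals the 4.00×10^-4 A in the leads.
For r < R the Ampère–Maxwell law gives B(2πr) = μ₀ I_d (r²/R²), so B = μ₀ I_d r/(2πR²) = (4π×10^-7)(4.00×10^-4)(0.0412)/(2π·0.0864²) = 4.42×10^-10 T.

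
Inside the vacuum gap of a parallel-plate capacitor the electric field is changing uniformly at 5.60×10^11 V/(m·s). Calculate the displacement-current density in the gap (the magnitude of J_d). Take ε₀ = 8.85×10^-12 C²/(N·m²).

4.96 A/m²

J_d = ε₀ ∂E/∂t, so J_d = 4.96 A/m².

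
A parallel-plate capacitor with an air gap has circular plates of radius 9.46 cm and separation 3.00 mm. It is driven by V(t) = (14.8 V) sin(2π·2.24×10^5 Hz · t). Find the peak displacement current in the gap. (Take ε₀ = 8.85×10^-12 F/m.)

1.73×10^-3 A

The displacement current equals the conduction current C dV/dt, which peaks at C V₀ ω.
With C = ε₀A/d = (8.85×10^-12)(0.02811)/(3.00×10^-3) = 8.292×10^-11 F and ω = 2πf = 1.407×10^6 rad/s, I_d,max = (8.292×10^-11)(14.8)(1.407×10^6) = 1.73×10^-3 A.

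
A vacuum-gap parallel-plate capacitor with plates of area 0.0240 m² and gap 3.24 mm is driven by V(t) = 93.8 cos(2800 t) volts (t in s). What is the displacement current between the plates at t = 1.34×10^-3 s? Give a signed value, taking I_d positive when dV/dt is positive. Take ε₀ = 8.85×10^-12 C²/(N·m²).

9.87×10^-6 A

dE/dt = (V₀ω/d)·−sin(ωt) with ωt = 3.752 rad: (93.8)(2800)(0.5732)/(3.24×10^-3) = 4.646×10^7 V/(m·s).
I_d = ε₀ A dE/dt = (8.85×10^-12)(0.0240)(4.646×10^7) = 9.87×10^-6 A.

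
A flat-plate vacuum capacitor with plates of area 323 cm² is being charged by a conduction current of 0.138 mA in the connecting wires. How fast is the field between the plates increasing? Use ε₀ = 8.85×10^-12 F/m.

4.83×10^8 V/(m·s)

Charge continuity gives I_d = I = 1.38×10^-4 A between the plates.
Inverting I_d = ε₀ A dE/dt gives dE/dt = 1.38×10^-4 / (8.85×10^-12 · 0.0323) = 4.83×10^8 V/(m·s).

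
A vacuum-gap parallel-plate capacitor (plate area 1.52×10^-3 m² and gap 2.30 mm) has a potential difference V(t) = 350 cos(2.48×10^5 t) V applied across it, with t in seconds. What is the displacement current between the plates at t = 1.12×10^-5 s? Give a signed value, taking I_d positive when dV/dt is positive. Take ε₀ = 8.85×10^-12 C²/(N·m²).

-1.81×10^-4 A

dV/dt = (350)(2.48×10^5)·−sin(2.7776) = -3.090×10^7 V/s.
I_d = C dV/dt with C = ε₀A/d = (8.85×10^-12)(1.52×10^-3)/(2.30×10^-3) = 5.849×10^-12 F, so I_d = (5.849×10^-12)(-3.090×10^7) = -1.81×10^-4 A.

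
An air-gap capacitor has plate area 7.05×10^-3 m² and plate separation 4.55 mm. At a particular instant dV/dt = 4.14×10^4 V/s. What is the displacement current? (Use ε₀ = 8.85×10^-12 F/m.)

5.68×10^-7 A

The field between the plates is E = V/d, so dE/dt = (4.14×10^4)/(4.55×10^-3 m) = 9.099×10^6 V/(m·s).
I_d = ε₀ A (dE/dt) = (8.85×10^-12)(7.05×10^-3)(9.099×10^6) = 5.68×10^-7 A.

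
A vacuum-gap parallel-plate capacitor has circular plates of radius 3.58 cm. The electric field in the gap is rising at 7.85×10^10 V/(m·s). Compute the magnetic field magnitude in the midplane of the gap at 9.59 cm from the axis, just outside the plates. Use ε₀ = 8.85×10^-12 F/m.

5.83×10^-9 T

I_d = ε₀ dΦ_E/dt = ε₀ πR² (dE/dt) = (8.85×10^-12)(4.026×10^-3)(7.85×10^10) = 2.797×10^-3 A through the full plate area.
For r ≥ R the full I_d is enclosed: B = μ₀ I_d/(2πr) = (4π×10^-7)(2.797×10^-3)/(2π·0.0959) = 5.83×10^-9 T.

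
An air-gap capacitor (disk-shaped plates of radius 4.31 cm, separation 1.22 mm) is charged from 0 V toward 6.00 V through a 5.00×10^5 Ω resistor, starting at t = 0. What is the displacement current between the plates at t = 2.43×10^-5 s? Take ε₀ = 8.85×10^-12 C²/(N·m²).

3.81×10^-6 A

With C = ε₀A/d = (8.85×10^-12)(5.836×10^-3)/(1.22×10^-3) = 4.233×10^-11 F, the time constant is τ = RC = 2.116×10^-5 s, so t/τ = 1.148 and e^(−t/τ) = 0.3173.
I_d = I_cond = (V₀/R) e^(−t/τ) = (1.200×10^-5)(0.3173) = 3.81×10^-6 A.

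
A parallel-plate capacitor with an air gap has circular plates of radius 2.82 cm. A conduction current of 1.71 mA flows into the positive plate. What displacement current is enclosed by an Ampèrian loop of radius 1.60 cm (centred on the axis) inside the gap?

5.50×10^-4 A

By continuity the displacement current in the gap matches the conduction current: I_d = 1.71×10^-3 A.
The field is uniform, so I_d,enc = I_d (r/R)² = (1.71×10^-3)(1.60/2.82)² = 5.50×10^-4 A.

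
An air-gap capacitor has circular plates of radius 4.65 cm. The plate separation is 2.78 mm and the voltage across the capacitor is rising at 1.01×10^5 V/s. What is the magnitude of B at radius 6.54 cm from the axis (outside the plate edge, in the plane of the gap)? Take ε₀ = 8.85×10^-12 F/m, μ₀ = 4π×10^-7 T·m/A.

dE/dt = (dV/dt)/d = 3.633×10^7 V/(m·s); I_d = ε₀(πR²)(dE/dt) = (8.85×10^-12)(6.793×10^-3)(3.633×10^7) = 2.184×10^-6 A.
For r ≥ R the full I_d is enclosed: B = μ₀ I_d/(2πr) = (4π×10^-7)(2.184×10^-6)/(2π·0.0654) = 6.68×10^-12 T.

6.68×10^-12 T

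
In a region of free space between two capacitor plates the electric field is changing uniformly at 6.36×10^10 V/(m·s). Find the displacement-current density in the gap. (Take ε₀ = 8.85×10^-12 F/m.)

0.563 A/m²

J_d = ε₀ dE/dt = (8.85×10^-12)(6.36×10^10) = 0.563 A/m².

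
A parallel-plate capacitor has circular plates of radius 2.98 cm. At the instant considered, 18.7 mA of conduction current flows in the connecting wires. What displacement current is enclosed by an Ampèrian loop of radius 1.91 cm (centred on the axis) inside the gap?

7.68×10^-3 A

No conduction current crosses the gap, so I_d there equals the 0.0187 A in the leads.
Through an area πr² the displacement current is I_d·(πr²/πR²) = I_d (r/R)² = 7.68×10^-3 A.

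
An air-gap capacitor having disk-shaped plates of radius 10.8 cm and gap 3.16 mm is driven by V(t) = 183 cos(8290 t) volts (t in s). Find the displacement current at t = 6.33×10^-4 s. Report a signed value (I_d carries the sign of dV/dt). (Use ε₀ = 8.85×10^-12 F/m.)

C = ε₀A/d = (8.85×10^-12)(0.03664)/(3.16×10^-3) = 1.026×10^-10 F. dV/dt = V₀ω·−sin(ωt); at ωt = 5.24757 rad this factor is 0.8602.
I_d = C dV/dt = (1.026×10^-10)(183)(8290)(0.8602) = 1.34×10^-4 A.

1.34×10^-4 A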